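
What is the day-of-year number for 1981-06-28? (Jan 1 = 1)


Date: June 28, 1981
Days in months 1 through 5: 151
Plus 28 days in June

Day of year: 179


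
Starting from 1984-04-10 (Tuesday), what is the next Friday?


Current: Tuesday
Target: Friday
Days ahead: 3

Next Friday: 1984-04-13


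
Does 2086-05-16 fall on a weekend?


Anchor: Jan 1, 2086. With p = 2086 - 1 = 2085: (p + p//4 - p//100 + p//400) mod 7 = (2085 + 521 - 20 + 5) mod 7 = 2591 mod 7 = 1 -> Tuesday (Mon=0 ... Sun=6)
Day of year: 136; offset = 135
Weekday index = (1 + 135) mod 7 = 3 -> Thursday
Weekend days: Saturday, Sunday

No


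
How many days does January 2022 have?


January 2022

31 days


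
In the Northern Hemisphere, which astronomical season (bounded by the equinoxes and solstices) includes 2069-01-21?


Date: January 21
Astronomical Winter (approx.; exact equinox/solstice day varies by year): December 21 to March 19
January 21 falls within the Winter window

Winter


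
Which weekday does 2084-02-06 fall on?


Date: February 6, 2084
Anchor: Jan 1, 2084. With p = 2084 - 1 = 2083: (p + p//4 - p//100 + p//400) mod 7 = (2083 + 520 - 20 + 5) mod 7 = 2588 mod 7 = 5 -> Saturday (Mon=0 ... Sun=6)
Days before February (Jan): 31; offset = 31 + 6 - 1 = 36
Weekday index = (5 + 36) mod 7 = 6

Day of the week: Sunday


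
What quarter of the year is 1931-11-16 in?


Month: November (month 11)
Q1: Jan-Mar, Q2: Apr-Jun, Q3: Jul-Sep, Q4: Oct-Dec

Q4


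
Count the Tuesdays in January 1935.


January 1935 has 31 days
Anchor: Jan 1, 1935. With p = 1935 - 1 = 1934: (p + p//4 - p//100 + p//400) mod 7 = (1934 + 483 - 19 + 4) mod 7 = 2402 mod 7 = 1 -> Tuesday (Mon=0 ... Sun=6)
January 1 is the anchor itself -> Tuesday
First Tuesday is January 1
Tuesdays: 1, 8, 15, 22, 29

5 Tuesdays


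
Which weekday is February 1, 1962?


Target: February 1, 1962
Anchor: Jan 1, 1962. With p = 1962 - 1 = 1961: (p + p//4 - p//100 + p//400) mod 7 = (1961 + 490 - 19 + 4) mod 7 = 2436 mod 7 = 0 -> Monday (Mon=0 ... Sun=6)
Days before February (Jan): 31 days
Weekday index = (0 + 31) mod 7 = 3

Thursday


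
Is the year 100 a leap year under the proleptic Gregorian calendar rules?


Gregorian leap year rule: divisible by 4, but not by 100, unless also by 400.
100 is divisible by 100 but not 400 -> not a leap year

No


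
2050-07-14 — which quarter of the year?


Month: July (month 7)
Q1: Jan-Mar, Q2: Apr-Jun, Q3: Jul-Sep, Q4: Oct-Dec

Q3


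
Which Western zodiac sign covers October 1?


Date: October 1
Conventional tropical zodiac dates: Libra from September 23 onward; Scorpio starts October 23
October 1 falls within the Libra range

Libra


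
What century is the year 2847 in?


Century = (year - 1) // 100 + 1
= (2847 - 1) // 100 + 1
= 2846 // 100 + 1
= 28 + 1

29th century


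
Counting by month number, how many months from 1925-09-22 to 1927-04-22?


From September 1925 to April 1927
2 years * 12 = 24 months, minus 5 months = 19

19 months


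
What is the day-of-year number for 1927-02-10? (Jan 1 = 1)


Date: February 10, 1927
Days in months 1 through 1: 31
Plus 10 days in February

Day of year: 41


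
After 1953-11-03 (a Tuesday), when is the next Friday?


Current: Tuesday
Target: Friday
Days ahead: 3

Next Friday: 1953-11-06


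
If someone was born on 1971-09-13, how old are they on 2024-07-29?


Birth: 1971-09-13
Reference: 2024-07-29
Year difference: 2024 - 1971 = 53
Birthday not yet reached in 2024, subtract 1

52 years old


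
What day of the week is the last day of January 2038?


January 2038 has 31 days
Anchor: Jan 1, 2038. With p = 2038 - 1 = 2037: (p + p//4 - p//100 + p//400) mod 7 = (2037 + 509 - 20 + 5) mod 7 = 2531 mod 7 = 4 -> Friday (Mon=0 ... Sun=6)
January 1 is the anchor itself -> Friday
Last day offset: 31 - 1 = 30 days
Weekday index = (4 + 30) mod 7 = 6

Sunday, January 31


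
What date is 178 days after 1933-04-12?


Start: 1933-04-12, add 178 days
April 1933 has 30 days: 30 - 12 = 18 days to April 30 -> 160 left
May 1933 has 31 days -> 129 left
June 1933 has 30 days -> 99 left
July 1933 has 31 days -> 68 left
August 1933 has 31 days -> 37 left
September 1933 has 30 days -> 7 left
October 1933: 7 <= 31 -> lands on October 7

Result: 1933-10-07


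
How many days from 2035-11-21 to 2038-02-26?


From 2035-11-21 to 2038-02-26
2035-11-21: days before November = 31 + 28 + 31 + 30 + 31 + 30 + 31 + 31 + 30 + 31 = 304 (2035 is not a leap year); day of year = 304 + 21 = 325
2038-02-26: days before February = 31; day of year = 31 + 26 = 57
Rest of 2035: 365 - 325 = 40
Full years 2036 (366), 2037 (365): 731
Total = 40 + 731 + 57 = 828

828 days


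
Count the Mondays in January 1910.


January 1910 has 31 days
Anchor: Jan 1, 1910. With p = 1910 - 1 = 1909: (p + p//4 - p//100 + p//400) mod 7 = (1909 + 477 - 19 + 4) mod 7 = 2371 mod 7 = 5 -> Saturday (Mon=0 ... Sun=6)
January 1 is the anchor itself -> Saturday
First Monday is January 3
Mondays: 3, 10, 17, 24, 31

5 Mondays


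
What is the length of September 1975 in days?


September 1975

30 days


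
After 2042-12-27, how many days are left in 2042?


Day of year: 361 of 365
Remaining = 365 - 361

4 days


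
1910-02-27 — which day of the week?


Date: February 27, 1910
Anchor: Jan 1, 1910. With p = 1910 - 1 = 1909: (p + p//4 - p//100 + p//400) mod 7 = (1909 + 477 - 19 + 4) mod 7 = 2371 mod 7 = 5 -> Saturday (Mon=0 ... Sun=6)
Days before February (Jan): 31; offset = 31 + 27 - 1 = 57
Weekday index = (5 + 57) mod 7 = 6

Day of the week: Sunday


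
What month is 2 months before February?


February is month 2
2 - 2 = 0; wrap: 0 + 12 = 12

December


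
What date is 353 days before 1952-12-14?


Start: 1952-12-14, subtract 353 days
Back 14 days from December 14 reaches November 30, 1952 -> 339 left
November 1952 has 30 days -> back to October 31, 1952 -> 309 left
October 1952 has 31 days -> back to September 30, 1952 -> 278 left
September 1952 has 30 days -> back to August 31, 1952 -> 248 left
August 1952 has 31 days -> back to July 31, 1952 -> 217 left
July 1952 has 31 days -> back to June 30, 1952 -> 186 left
June 1952 has 30 days -> back to May 31, 1952 -> 156 left
May 1952 has 31 days -> back to April 30, 1952 -> 125 left
April 1952 has 30 days -> back to March 31, 1952 -> 95 left
March 1952 has 31 days -> back to February 29, 1952 -> 64 left
February 1952 has 29 days -> back to January 31, 1952 -> 35 left
January 1952 has 31 days -> back to December 31, 1951 -> 4 left
December 1951: 31 - 4 = 27 -> lands on December 27

Result: 1951-12-27


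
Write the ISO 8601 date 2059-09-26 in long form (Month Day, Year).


ISO 2059-09-26 parses as year=2059, month=09, day=26
Month 9 -> September

September 26, 2059


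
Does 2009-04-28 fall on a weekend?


Anchor: Jan 1, 2009. With p = 2009 - 1 = 2008: (p + p//4 - p//100 + p//400) mod 7 = (2008 + 502 - 20 + 5) mod 7 = 2495 mod 7 = 3 -> Thursday (Mon=0 ... Sun=6)
Day of year: 118; offset = 117
Weekday index = (3 + 117) mod 7 = 1 -> Tuesday
Weekend days: Saturday, Sunday

No


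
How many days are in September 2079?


September 2079

30 days


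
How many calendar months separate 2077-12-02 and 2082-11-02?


From December 2077 to November 2082
5 years * 12 = 60 months, minus 1 month = 59

59 months


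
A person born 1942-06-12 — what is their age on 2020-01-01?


Birth: 1942-06-12
Reference: 2020-01-01
Year difference: 2020 - 1942 = 78
Birthday not yet reached in 2020, subtract 1

77 years old


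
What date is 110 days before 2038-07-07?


Start: 2038-07-07, subtract 110 days
Back 7 days from July 7 reaches June 30, 2038 -> 103 left
June 2038 has 30 days -> back to May 31, 2038 -> 73 left
May 2038 has 31 days -> back to April 30, 2038 -> 42 left
April 2038 has 30 days -> back to March 31, 2038 -> 12 left
March 2038: 31 - 12 = 19 -> lands on March 19

Result: 2038-03-19


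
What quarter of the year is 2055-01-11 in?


Month: January (month 1)
Q1: Jan-Mar, Q2: Apr-Jun, Q3: Jul-Sep, Q4: Oct-Dec

Q1


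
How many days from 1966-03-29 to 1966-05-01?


From 1966-03-29 to 1966-05-01
1966-03-29: days before March = 31 + 28 = 59 (1966 is not a leap year); day of year = 59 + 29 = 88
1966-05-01: days before May = 31 + 28 + 31 + 30 = 120 (1966 is not a leap year); day of year = 120 + 1 = 121
Same year: 121 - 88 = 33

33 days


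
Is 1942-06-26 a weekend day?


Anchor: Jan 1, 1942. With p = 1942 - 1 = 1941: (p + p//4 - p//100 + p//400) mod 7 = (1941 + 485 - 19 + 4) mod 7 = 2411 mod 7 = 3 -> Thursday (Mon=0 ... Sun=6)
Day of year: 177; offset = 176
Weekday index = (3 + 176) mod 7 = 4 -> Friday
Weekend days: Saturday, Sunday

No


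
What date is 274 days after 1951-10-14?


Start: 1951-10-14, add 274 days
October 1951 has 31 days: 31 - 14 = 17 days to October 31 -> 257 left
November 1951 has 30 days -> 227 left
December 1951 has 31 days -> 196 left
January 1952 has 31 days -> 165 left
February 1952 has 29 days -> 136 left
March 1952 has 31 days -> 105 left
April 1952 has 30 days -> 75 left
May 1952 has 31 days -> 44 left
June 1952 has 30 days -> 14 left
July 1952: 14 <= 31 -> lands on July 14

Result: 1952-07-14


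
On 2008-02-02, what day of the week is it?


Date: February 2, 2008
Anchor: Jan 1, 2008. With p = 2008 - 1 = 2007: (p + p//4 - p//100 + p//400) mod 7 = (2007 + 501 - 20 + 5) mod 7 = 2493 mod 7 = 1 -> Tuesday (Mon=0 ... Sun=6)
Days before February (Jan): 31; offset = 31 + 2 - 1 = 32
Weekday index = (1 + 32) mod 7 = 5

Day of the week: Saturday


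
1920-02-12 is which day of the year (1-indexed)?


Date: February 12, 1920
Days in months 1 through 1: 31
Plus 12 days in February

Day of year: 43


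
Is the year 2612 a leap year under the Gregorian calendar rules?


Gregorian leap year rule: divisible by 4, but not by 100, unless also by 400.
2612 is divisible by 4 but not 100 -> leap year

Yes


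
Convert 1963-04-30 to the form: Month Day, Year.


ISO 1963-04-30 parses as year=1963, month=04, day=30
Month 4 -> April

April 30, 1963


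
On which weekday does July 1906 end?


July 1906 has 31 days
Anchor: Jan 1, 1906. With p = 1906 - 1 = 1905: (p + p//4 - p//100 + p//400) mod 7 = (1905 + 476 - 19 + 4) mod 7 = 2366 mod 7 = 0 -> Monday (Mon=0 ... Sun=6)
Days before July (Jan-Jun): 181; July 1 index = (0 + 181) mod 7 = 6 -> Sunday
Last day offset: 31 - 1 = 30 days
Weekday index = (6 + 30) mod 7 = 1

Tuesday, July 31


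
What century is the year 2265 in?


Century = (year - 1) // 100 + 1
= (2265 - 1) // 100 + 1
= 2264 // 100 + 1
= 22 + 1

23rd century


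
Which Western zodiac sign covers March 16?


Date: March 16
Conventional tropical zodiac dates: Pisces from February 19 onward; Aries starts March 21
March 16 falls within the Pisces range

Pisces


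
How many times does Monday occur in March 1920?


March 1920 has 31 days
Anchor: Jan 1, 1920. With p = 1920 - 1 = 1919: (p + p//4 - p//100 + p//400) mod 7 = (1919 + 479 - 19 + 4) mod 7 = 2383 mod 7 = 3 -> Thursday (Mon=0 ... Sun=6)
Days before March (Jan-Feb): 60; March 1 index = (3 + 60) mod 7 = 0 -> Monday
First Monday is March 1
Mondays: 1, 8, 15, 22, 29

5 Mondays


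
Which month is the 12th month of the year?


Month 12 of 12

December


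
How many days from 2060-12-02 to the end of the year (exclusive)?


Day of year: 337 of 366
Remaining = 366 - 337

29 days


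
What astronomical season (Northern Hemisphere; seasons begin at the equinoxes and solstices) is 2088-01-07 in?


Date: January 7
Astronomical Winter (approx.; exact equinox/solstice day varies by year): December 21 to March 19
January 7 falls within the Winter window

Winter


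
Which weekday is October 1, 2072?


Target: October 1, 2072
Anchor: Jan 1, 2072. With p = 2072 - 1 = 2071: (p + p//4 - p//100 + p//400) mod 7 = (2071 + 517 - 20 + 5) mod 7 = 2573 mod 7 = 4 -> Friday (Mon=0 ... Sun=6)
Days before October (Jan-Sep): 274 days
Weekday index = (4 + 274) mod 7 = 5

Saturday


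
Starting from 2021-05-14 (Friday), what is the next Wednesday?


Current: Friday
Target: Wednesday
Days ahead: 5

Next Wednesday: 2021-05-19


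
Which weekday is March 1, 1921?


Target: March 1, 1921
Anchor: Jan 1, 1921. With p = 1921 - 1 = 1920: (p + p//4 - p//100 + p//400) mod 7 = (1920 + 480 - 19 + 4) mod 7 = 2385 mod 7 = 5 -> Saturday (Mon=0 ... Sun=6)
Days before March (Jan-Feb): 59 days
Weekday index = (5 + 59) mod 7 = 1

Tuesday


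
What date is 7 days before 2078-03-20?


Start: 2078-03-20, subtract 7 days
20 - 7 = 13 stays within March 2078

Result: 2078-03-13


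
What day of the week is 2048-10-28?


Date: October 28, 2048
Anchor: Jan 1, 2048. With p = 2048 - 1 = 2047: (p + p//4 - p//100 + p//400) mod 7 = (2047 + 511 - 20 + 5) mod 7 = 2543 mod 7 = 2 -> Wednesday (Mon=0 ... Sun=6)
Days before October (Jan-Sep): 274; offset = 274 + 28 - 1 = 301
Weekday index = (2 + 301) mod 7 = 2

Day of the week: Wednesday


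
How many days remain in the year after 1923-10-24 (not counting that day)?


Day of year: 297 of 365
Remaining = 365 - 297

68 days


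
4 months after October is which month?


October is month 10
10 + 4 = 14; wrap: 14 - 12 = 2

February


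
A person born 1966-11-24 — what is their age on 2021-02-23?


Birth: 1966-11-24
Reference: 2021-02-23
Year difference: 2021 - 1966 = 55
Birthday not yet reached in 2021, subtract 1

54 years old


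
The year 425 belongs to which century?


Century = (year - 1) // 100 + 1
= (425 - 1) // 100 + 1
= 424 // 100 + 1
= 4 + 1

5th century


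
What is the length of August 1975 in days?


August 1975

31 days


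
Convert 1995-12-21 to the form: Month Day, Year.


ISO 1995-12-21 parses as year=1995, month=12, day=21
Month 12 -> December

December 21, 1995


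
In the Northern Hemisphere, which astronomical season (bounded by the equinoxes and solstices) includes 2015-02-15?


Date: February 15
Astronomical Winter (approx.; exact equinox/solstice day varies by year): December 21 to March 19
February 15 falls within the Winter window

Winter


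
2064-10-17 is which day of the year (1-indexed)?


Date: October 17, 2064
Days in months 1 through 9: 274
Plus 17 days in October

Day of year: 291


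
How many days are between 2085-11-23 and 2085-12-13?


From 2085-11-23 to 2085-12-13
2085-11-23: days before November = 31 + 28 + 31 + 30 + 31 + 30 + 31 + 31 + 30 + 31 = 304 (2085 is not a leap year); day of year = 304 + 23 = 327
2085-12-13: days before December = 31 + 28 + 31 + 30 + 31 + 30 + 31 + 31 + 30 + 31 + 30 = 334 (2085 is not a leap year); day of year = 334 + 13 = 347
Same year: 347 - 327 = 20

20 days


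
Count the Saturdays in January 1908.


January 1908 has 31 days
Anchor: Jan 1, 1908. With p = 1908 - 1 = 1907: (p + p//4 - p//100 + p//400) mod 7 = (1907 + 476 - 19 + 4) mod 7 = 2368 mod 7 = 2 -> Wednesday (Mon=0 ... Sun=6)
January 1 is the anchor itself -> Wednesday
First Saturday is January 4
Saturdays: 4, 11, 18, 25

4 Saturdays


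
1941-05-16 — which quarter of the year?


Month: May (month 5)
Q1: Jan-Mar, Q2: Apr-Jun, Q3: Jul-Sep, Q4: Oct-Dec

Q2


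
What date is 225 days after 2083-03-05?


Start: 2083-03-05, add 225 days
March 2083 has 31 days: 31 - 5 = 26 days to March 31 -> 199 left
April 2083 has 30 days -> 169 left
May 2083 has 31 days -> 138 left
June 2083 has 30 days -> 108 left
July 2083 has 31 days -> 77 left
August 2083 has 31 days -> 46 left
September 2083 has 30 days -> 16 left
October 2083: 16 <= 31 -> lands on October 16

Result: 2083-10-16


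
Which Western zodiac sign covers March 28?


Date: March 28
Conventional tropical zodiac dates: Aries from March 21 onward; Taurus starts April 20
March 28 falls within the Aries range

Aries


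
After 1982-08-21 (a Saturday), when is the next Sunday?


Current: Saturday
Target: Sunday
Days ahead: 1

Next Sunday: 1982-08-22


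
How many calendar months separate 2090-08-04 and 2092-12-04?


From August 2090 to December 2092
2 years * 12 = 24 months, plus 4 months = 28

28 months


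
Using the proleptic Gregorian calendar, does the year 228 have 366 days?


Gregorian leap year rule: divisible by 4, but not by 100, unless also by 400.
228 is divisible by 4 but not 100 -> leap year

Yes


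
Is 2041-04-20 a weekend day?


Anchor: Jan 1, 2041. With p = 2041 - 1 = 2040: (p + p//4 - p//100 + p//400) mod 7 = (2040 + 510 - 20 + 5) mod 7 = 2535 mod 7 = 1 -> Tuesday (Mon=0 ... Sun=6)
Day of year: 110; offset = 109
Weekday index = (1 + 109) mod 7 = 5 -> Saturday
Weekend days: Saturday, Sunday

Yes


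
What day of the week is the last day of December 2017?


December 2017 has 31 days
Anchor: Jan 1, 2017. With p = 2017 - 1 = 2016: (p + p//4 - p//100 + p//400) mod 7 = (2016 + 504 - 20 + 5) mod 7 = 2505 mod 7 = 6 -> Sunday (Mon=0 ... Sun=6)
Days before December (Jan-Nov): 334; December 1 index = (6 + 334) mod 7 = 4 -> Friday
Last day offset: 31 - 1 = 30 days
Weekday index = (4 + 30) mod 7 = 6

Sunday, December 31


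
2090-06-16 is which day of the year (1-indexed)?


Date: June 16, 2090
Days in months 1 through 5: 151
Plus 16 days in June

Day of year: 167


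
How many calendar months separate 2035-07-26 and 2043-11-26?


From July 2035 to November 2043
8 years * 12 = 96 months, plus 4 months = 100

100 months


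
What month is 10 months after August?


August is month 8
8 + 10 = 18; wrap: 18 - 12 = 6

June


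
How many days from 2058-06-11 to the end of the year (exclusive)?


Day of year: 162 of 365
Remaining = 365 - 162

203 days


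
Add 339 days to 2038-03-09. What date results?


Start: 2038-03-09, add 339 days
March 2038 has 31 days: 31 - 9 = 22 days to March 31 -> 317 left
April 2038 has 30 days -> 287 left
May 2038 has 31 days -> 256 left
June 2038 has 30 days -> 226 left
July 2038 has 31 days -> 195 left
August 2038 has 31 days -> 164 left
September 2038 has 30 days -> 134 left
October 2038 has 31 days -> 103 left
November 2038 has 30 days -> 73 left
December 2038 has 31 days -> 42 left
January 2039 has 31 days -> 11 left
February 2039: 11 <= 28 -> lands on February 11

Result: 2039-02-11


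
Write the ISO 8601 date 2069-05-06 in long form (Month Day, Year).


ISO 2069-05-06 parses as year=2069, month=05, day=06
Month 5 -> May

May 6, 2069


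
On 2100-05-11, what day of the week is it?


Date: May 11, 2100
Anchor: Jan 1, 2100. With p = 2100 - 1 = 2099: (p + p//4 - p//100 + p//400) mod 7 = (2099 + 524 - 20 + 5) mod 7 = 2608 mod 7 = 4 -> Friday (Mon=0 ... Sun=6)
Days before May (Jan-Apr): 120; offset = 120 + 11 - 1 = 130
Weekday index = (4 + 130) mod 7 = 1

Day of the week: Tuesday


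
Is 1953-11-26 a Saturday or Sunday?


Anchor: Jan 1, 1953. With p = 1953 - 1 = 1952: (p + p//4 - p//100 + p//400) mod 7 = (1952 + 488 - 19 + 4) mod 7 = 2425 mod 7 = 3 -> Thursday (Mon=0 ... Sun=6)
Day of year: 330; offset = 329
Weekday index = (3 + 329) mod 7 = 3 -> Thursday
Weekend days: Saturday, Sunday

No


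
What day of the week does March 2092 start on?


Target: March 1, 2092
Anchor: Jan 1, 2092. With p = 2092 - 1 = 2091: (p + p//4 - p//100 + p//400) mod 7 = (2091 + 522 - 20 + 5) mod 7 = 2598 mod 7 = 1 -> Tuesday (Mon=0 ... Sun=6)
Days before March (Jan-Feb): 60 days
Weekday index = (1 + 60) mod 7 = 5

Saturday


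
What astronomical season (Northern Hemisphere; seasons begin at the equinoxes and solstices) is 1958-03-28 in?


Date: March 28
Astronomical Spring (approx.; exact equinox/solstice day varies by year): March 20 to June 20
March 28 falls within the Spring window

Spring


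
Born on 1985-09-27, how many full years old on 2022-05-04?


Birth: 1985-09-27
Reference: 2022-05-04
Year difference: 2022 - 1985 = 37
Birthday not yet reached in 2022, subtract 1

36 years old


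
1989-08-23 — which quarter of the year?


Month: August (month 8)
Q1: Jan-Mar, Q2: Apr-Jun, Q3: Jul-Sep, Q4: Oct-Dec

Q3


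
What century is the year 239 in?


Century = (year - 1) // 100 + 1
= (239 - 1) // 100 + 1
= 238 // 100 + 1
= 2 + 1

3rd century


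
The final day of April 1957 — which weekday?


April 1957 has 30 days
Anchor: Jan 1, 1957. With p = 1957 - 1 = 1956: (p + p//4 - p//100 + p//400) mod 7 = (1956 + 489 - 19 + 4) mod 7 = 2430 mod 7 = 1 -> Tuesday (Mon=0 ... Sun=6)
Days before April (Jan-Mar): 90; April 1 index = (1 + 90) mod 7 = 0 -> Monday
Last day offset: 30 - 1 = 29 days
Weekday index = (0 + 29) mod 7 = 1

Tuesday, April 30


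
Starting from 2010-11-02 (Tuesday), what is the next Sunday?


Current: Tuesday
Target: Sunday
Days ahead: 5

Next Sunday: 2010-11-07


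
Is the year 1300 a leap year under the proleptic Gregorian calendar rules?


Gregorian leap year rule: divisible by 4, but not by 100, unless also by 400.
1300 is divisible by 100 but not 400 -> not a leap year

No


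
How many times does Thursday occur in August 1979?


August 1979 has 31 days
Anchor: Jan 1, 1979. With p = 1979 - 1 = 1978: (p + p//4 - p//100 + p//400) mod 7 = (1978 + 494 - 19 + 4) mod 7 = 2457 mod 7 = 0 -> Monday (Mon=0 ... Sun=6)
Days before August (Jan-Jul): 212; August 1 index = (0 + 212) mod 7 = 2 -> Wednesday
First Thursday is August 2
Thursdays: 2, 9, 16, 23, 30

5 Thursdays


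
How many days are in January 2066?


January 2066

31 days


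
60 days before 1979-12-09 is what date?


Start: 1979-12-09, subtract 60 days
Back 9 days from December 9 reaches November 30, 1979 -> 51 left
November 1979 has 30 days -> back to October 31, 1979 -> 21 left
October 1979: 31 - 21 = 10 -> lands on October 10

Result: 1979-10-10


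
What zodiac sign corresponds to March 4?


Date: March 4
Conventional tropical zodiac dates: Pisces from February 19 onward; Aries starts March 21
March 4 falls within the Pisces range

Pisces


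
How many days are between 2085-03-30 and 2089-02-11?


From 2085-03-30 to 2089-02-11
2085-03-30: days before March = 31 + 28 = 59 (2085 is not a leap year); day of year = 59 + 30 = 89
2089-02-11: days before February = 31; day of year = 31 + 11 = 42
Rest of 2085: 365 - 89 = 276
Full years 2086 (365), 2087 (365), 2088 (366): 1096
Total = 276 + 1096 + 42 = 1414

1414 days


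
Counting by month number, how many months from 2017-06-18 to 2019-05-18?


From June 2017 to May 2019
2 years * 12 = 24 months, minus 1 month = 23

23 months


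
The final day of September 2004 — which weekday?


September 2004 has 30 days
Anchor: Jan 1, 2004. With p = 2004 - 1 = 2003: (p + p//4 - p//100 + p//400) mod 7 = (2003 + 500 - 20 + 5) mod 7 = 2488 mod 7 = 3 -> Thursday (Mon=0 ... Sun=6)
Days before September (Jan-Aug): 244; September 1 index = (3 + 244) mod 7 = 2 -> Wednesday
Last day offset: 30 - 1 = 29 days
Weekday index = (2 + 29) mod 7 = 3

Thursday, September 30


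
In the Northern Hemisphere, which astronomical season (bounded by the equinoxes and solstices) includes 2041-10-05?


Date: October 5
Astronomical Autumn (approx.; exact equinox/solstice day varies by year): September 22 to December 20
October 5 falls within the Autumn window

Autumn


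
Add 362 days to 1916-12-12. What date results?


Start: 1916-12-12, add 362 days
December 1916 has 31 days: 31 - 12 = 19 days to December 31 -> 343 left
January 1917 has 31 days -> 312 left
February 1917 has 28 days -> 284 left
March 1917 has 31 days -> 253 left
April 1917 has 30 days -> 223 left
May 1917 has 31 days -> 192 left
June 1917 has 30 days -> 162 left
July 1917 has 31 days -> 131 left
August 1917 has 31 days -> 100 left
September 1917 has 30 days -> 70 left
October 1917 has 31 days -> 39 left
November 1917 has 30 days -> 9 left
December 1917: 9 <= 31 -> lands on December 9

Result: 1917-12-09


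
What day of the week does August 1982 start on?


Target: August 1, 1982
Anchor: Jan 1, 1982. With p = 1982 - 1 = 1981: (p + p//4 - p//100 + p//400) mod 7 = (1981 + 495 - 19 + 4) mod 7 = 2461 mod 7 = 4 -> Friday (Mon=0 ... Sun=6)
Days before August (Jan-Jul): 212 days
Weekday index = (4 + 212) mod 7 = 6

Sunday


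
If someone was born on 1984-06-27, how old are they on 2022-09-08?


Birth: 1984-06-27
Reference: 2022-09-08
Year difference: 2022 - 1984 = 38

38 years old


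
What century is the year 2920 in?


Century = (year - 1) // 100 + 1
= (2920 - 1) // 100 + 1
= 2919 // 100 + 1
= 29 + 1

30th century


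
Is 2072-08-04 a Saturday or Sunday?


Anchor: Jan 1, 2072. With p = 2072 - 1 = 2071: (p + p//4 - p//100 + p//400) mod 7 = (2071 + 517 - 20 + 5) mod 7 = 2573 mod 7 = 4 -> Friday (Mon=0 ... Sun=6)
Day of year: 217; offset = 216
Weekday index = (4 + 216) mod 7 = 3 -> Thursday
Weekend days: Saturday, Sunday

No


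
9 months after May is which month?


May is month 5
5 + 9 = 14; wrap: 14 - 12 = 2

February


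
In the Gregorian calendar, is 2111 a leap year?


Gregorian leap year rule: divisible by 4, but not by 100, unless also by 400.
2111 is not divisible by 4 -> not a leap year

No


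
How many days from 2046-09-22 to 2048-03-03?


From 2046-09-22 to 2048-03-03
2046-09-22: days before September = 31 + 28 + 31 + 30 + 31 + 30 + 31 + 31 = 243 (2046 is not a leap year); day of year = 243 + 22 = 265
2048-03-03: days before March = 31 + 29 = 60 (2048 is a leap year); day of year = 60 + 3 = 63
Rest of 2046: 365 - 265 = 100
Full years 2047 (365): 365
Total = 100 + 365 + 63 = 528

528 days


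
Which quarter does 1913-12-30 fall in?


Month: December (month 12)
Q1: Jan-Mar, Q2: Apr-Jun, Q3: Jul-Sep, Q4: Oct-Dec

Q4


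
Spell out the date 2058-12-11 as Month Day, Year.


ISO 2058-12-11 parses as year=2058, month=12, day=11
Month 12 -> December

December 11, 2058


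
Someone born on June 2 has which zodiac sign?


Date: June 2
Conventional tropical zodiac dates: Gemini from May 21 onward; Cancer starts June 21
June 2 falls within the Gemini range

Gemini


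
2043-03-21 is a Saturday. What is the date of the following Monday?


Current: Saturday
Target: Monday
Days ahead: 2

Next Monday: 2043-03-23


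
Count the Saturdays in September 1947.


September 1947 has 30 days
Anchor: Jan 1, 1947. With p = 1947 - 1 = 1946: (p + p//4 - p//100 + p//400) mod 7 = (1946 + 486 - 19 + 4) mod 7 = 2417 mod 7 = 2 -> Wednesday (Mon=0 ... Sun=6)
Days before September (Jan-Aug): 243; September 1 index = (2 + 243) mod 7 = 0 -> Monday
First Saturday is September 6
Saturdays: 6, 13, 20, 27

4 Saturdays


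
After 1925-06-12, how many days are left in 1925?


Day of year: 163 of 365
Remaining = 365 - 163

202 days


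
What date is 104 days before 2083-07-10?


Start: 2083-07-10, subtract 104 days
Back 10 days from July 10 reaches June 30, 2083 -> 94 left
June 2083 has 30 days -> back to May 31, 2083 -> 64 left
May 2083 has 31 days -> back to April 30, 2083 -> 33 left
April 2083 has 30 days -> back to March 31, 2083 -> 3 left
March 2083: 31 - 3 = 28 -> lands on March 28

Result: 2083-03-28


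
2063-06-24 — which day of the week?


Date: June 24, 2063
Anchor: Jan 1, 2063. With p = 2063 - 1 = 2062: (p + p//4 - p//100 + p//400) mod 7 = (2062 + 515 - 20 + 5) mod 7 = 2562 mod 7 = 0 -> Monday (Mon=0 ... Sun=6)
Days before June (Jan-May): 151; offset = 151 + 24 - 1 = 174
Weekday index = (0 + 174) mod 7 = 6

Day of the week: Sunday


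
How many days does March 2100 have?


March 2100

31 days


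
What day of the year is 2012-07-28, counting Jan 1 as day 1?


Date: July 28, 2012
Days in months 1 through 6: 182
Plus 28 days in July

Day of year: 210


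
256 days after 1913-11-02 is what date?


Start: 1913-11-02, add 256 days
November 1913 has 30 days: 30 - 2 = 28 days to November 30 -> 228 left
December 1913 has 31 days -> 197 left
January 1914 has 31 days -> 166 left
February 1914 has 28 days -> 138 left
March 1914 has 31 days -> 107 left
April 1914 has 30 days -> 77 left
May 1914 has 31 days -> 46 left
June 1914 has 30 days -> 16 left
July 1914: 16 <= 31 -> lands on July 16

Result: 1914-07-16


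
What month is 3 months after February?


February is month 2
2 + 3 = 5

May


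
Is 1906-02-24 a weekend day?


Anchor: Jan 1, 1906. With p = 1906 - 1 = 1905: (p + p//4 - p//100 + p//400) mod 7 = (1905 + 476 - 19 + 4) mod 7 = 2366 mod 7 = 0 -> Monday (Mon=0 ... Sun=6)
Day of year: 55; offset = 54
Weekday index = (0 + 54) mod 7 = 5 -> Saturday
Weekend days: Saturday, Sunday

Yes


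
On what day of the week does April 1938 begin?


Target: April 1, 1938
Anchor: Jan 1, 1938. With p = 1938 - 1 = 1937: (p + p//4 - p//100 + p//400) mod 7 = (1937 + 484 - 19 + 4) mod 7 = 2406 mod 7 = 5 -> Saturday (Mon=0 ... Sun=6)
Days before April (Jan-Mar): 90 days
Weekday index = (5 + 90) mod 7 = 4

Friday


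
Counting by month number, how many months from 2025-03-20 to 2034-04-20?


From March 2025 to April 2034
9 years * 12 = 108 months, plus 1 month = 109

109 months


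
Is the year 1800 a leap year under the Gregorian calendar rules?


Gregorian leap year rule: divisible by 4, but not by 100, unless also by 400.
1800 is divisible by 100 but not 400 -> not a leap year

No


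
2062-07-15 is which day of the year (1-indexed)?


Date: July 15, 2062
Days in months 1 through 6: 181
Plus 15 days in July

Day of year: 196


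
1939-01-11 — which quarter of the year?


Month: January (month 1)
Q1: Jan-Mar, Q2: Apr-Jun, Q3: Jul-Sep, Q4: Oct-Dec

Q1


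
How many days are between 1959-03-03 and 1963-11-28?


From 1959-03-03 to 1963-11-28
1959-03-03: days before March = 31 + 28 = 59 (1959 is not a leap year); day of year = 59 + 3 = 62
1963-11-28: days before November = 31 + 28 + 31 + 30 + 31 + 30 + 31 + 31 + 30 + 31 = 304 (1963 is not a leap year); day of year = 304 + 28 = 332
Rest of 1959: 365 - 62 = 303
Full years 1960 (366), 1961 (365), 1962 (365): 1096
Total = 303 + 1096 + 332 = 1731

1731 days


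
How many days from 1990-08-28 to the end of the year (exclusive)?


Day of year: 240 of 365
Remaining = 365 - 240

125 days


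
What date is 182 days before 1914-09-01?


Start: 1914-09-01, subtract 182 days
Back 1 day from September 1 reaches August 31, 1914 -> 181 left
August 1914 has 31 days -> back to July 31, 1914 -> 150 left
July 1914 has 31 days -> back to June 30, 1914 -> 119 left
June 1914 has 30 days -> back to May 31, 1914 -> 89 left
May 1914 has 31 days -> back to April 30, 1914 -> 58 left
April 1914 has 30 days -> back to March 31, 1914 -> 28 left
March 1914: 31 - 28 = 3 -> lands on March 3

Result: 1914-03-03


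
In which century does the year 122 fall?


Century = (year - 1) // 100 + 1
= (122 - 1) // 100 + 1
= 121 // 100 + 1
= 1 + 1

2nd century


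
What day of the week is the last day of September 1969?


September 1969 has 30 days
Anchor: Jan 1, 1969. With p = 1969 - 1 = 1968: (p + p//4 - p//100 + p//400) mod 7 = (1968 + 492 - 19 + 4) mod 7 = 2445 mod 7 = 2 -> Wednesday (Mon=0 ... Sun=6)
Days before September (Jan-Aug): 243; September 1 index = (2 + 243) mod 7 = 0 -> Monday
Last day offset: 30 - 1 = 29 days
Weekday index = (0 + 29) mod 7 = 1

Tuesday, September 30


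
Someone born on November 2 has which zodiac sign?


Date: November 2
Conventional tropical zodiac dates: Scorpio from October 23 onward; Sagittarius starts November 22
November 2 falls within the Scorpio range

Scorpio


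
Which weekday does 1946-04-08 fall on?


Date: April 8, 1946
Anchor: Jan 1, 1946. With p = 1946 - 1 = 1945: (p + p//4 - p//100 + p//400) mod 7 = (1945 + 486 - 19 + 4) mod 7 = 2416 mod 7 = 1 -> Tuesday (Mon=0 ... Sun=6)
Days before April (Jan-Mar): 90; offset = 90 + 8 - 1 = 97
Weekday index = (1 + 97) mod 7 = 0

Day of the week: Monday


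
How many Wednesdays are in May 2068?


May 2068 has 31 days
Anchor: Jan 1, 2068. With p = 2068 - 1 = 2067: (p + p//4 - p//100 + p//400) mod 7 = (2067 + 516 - 20 + 5) mod 7 = 2568 mod 7 = 6 -> Sunday (Mon=0 ... Sun=6)
Days before May (Jan-Apr): 121; May 1 index = (6 + 121) mod 7 = 1 -> Tuesday
First Wednesday is May 2
Wednesdays: 2, 9, 16, 23, 30

5 Wednesdays


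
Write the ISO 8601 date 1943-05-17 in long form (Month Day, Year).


ISO 1943-05-17 parses as year=1943, month=05, day=17
Month 5 -> May

May 17, 1943


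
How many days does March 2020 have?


March 2020

31 days


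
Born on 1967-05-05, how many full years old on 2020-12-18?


Birth: 1967-05-05
Reference: 2020-12-18
Year difference: 2020 - 1967 = 53

53 years old


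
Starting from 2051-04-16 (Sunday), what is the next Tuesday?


Current: Sunday
Target: Tuesday
Days ahead: 2

Next Tuesday: 2051-04-18


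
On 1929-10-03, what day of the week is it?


Date: October 3, 1929
Anchor: Jan 1, 1929. With p = 1929 - 1 = 1928: (p + p//4 - p//100 + p//400) mod 7 = (1928 + 482 - 19 + 4) mod 7 = 2395 mod 7 = 1 -> Tuesday (Mon=0 ... Sun=6)
Days before October (Jan-Sep): 273; offset = 273 + 3 - 1 = 275
Weekday index = (1 + 275) mod 7 = 3

Day of the week: Thursday


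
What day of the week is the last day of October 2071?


October 2071 has 31 days
Anchor: Jan 1, 2071. With p = 2071 - 1 = 2070: (p + p//4 - p//100 + p//400) mod 7 = (2070 + 517 - 20 + 5) mod 7 = 2572 mod 7 = 3 -> Thursday (Mon=0 ... Sun=6)
Days before October (Jan-Sep): 273; October 1 index = (3 + 273) mod 7 = 3 -> Thursday
Last day offset: 31 - 1 = 30 days
Weekday index = (3 + 30) mod 7 = 5

Saturday, October 31


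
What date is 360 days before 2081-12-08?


Start: 2081-12-08, subtract 360 days
Back 8 days from December 8 reaches November 30, 2081 -> 352 left
November 2081 has 30 days -> back to October 31, 2081 -> 322 left
October 2081 has 31 days -> back to September 30, 2081 -> 291 left
September 2081 has 30 days -> back to August 31, 2081 -> 261 left
August 2081 has 31 days -> back to July 31, 2081 -> 230 left
July 2081 has 31 days -> back to June 30, 2081 -> 199 left
June 2081 has 30 days -> back to May 31, 2081 -> 169 left
May 2081 has 31 days -> back to April 30, 2081 -> 138 left
April 2081 has 30 days -> back to March 31, 2081 -> 108 left
March 2081 has 31 days -> back to February 28, 2081 -> 77 left
February 2081 has 28 days -> back to January 31, 2081 -> 49 left
January 2081 has 31 days -> back to December 31, 2080 -> 18 left
December 2080: 31 - 18 = 13 -> lands on December 13

Result: 2080-12-13


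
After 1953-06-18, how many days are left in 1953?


Day of year: 169 of 365
Remaining = 365 - 169

196 days


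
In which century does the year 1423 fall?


Century = (year - 1) // 100 + 1
= (1423 - 1) // 100 + 1
= 1422 // 100 + 1
= 14 + 1

15th century


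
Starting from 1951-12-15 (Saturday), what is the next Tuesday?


Current: Saturday
Target: Tuesday
Days ahead: 3

Next Tuesday: 1951-12-18


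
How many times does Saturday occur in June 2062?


June 2062 has 30 days
Anchor: Jan 1, 2062. With p = 2062 - 1 = 2061: (p + p//4 - p//100 + p//400) mod 7 = (2061 + 515 - 20 + 5) mod 7 = 2561 mod 7 = 6 -> Sunday (Mon=0 ... Sun=6)
Days before June (Jan-May): 151; June 1 index = (6 + 151) mod 7 = 3 -> Thursday
First Saturday is June 3
Saturdays: 3, 10, 17, 24

4 Saturdays


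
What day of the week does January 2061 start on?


Target: January 1, 2061
Anchor: Jan 1, 2061. With p = 2061 - 1 = 2060: (p + p//4 - p//100 + p//400) mod 7 = (2060 + 515 - 20 + 5) mod 7 = 2560 mod 7 = 5 -> Saturday (Mon=0 ... Sun=6)
Offset from anchor: 0 days
Weekday index = (5 + 0) mod 7 = 5

Saturday


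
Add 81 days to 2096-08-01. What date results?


Start: 2096-08-01, add 81 days
August 2096 has 31 days: 31 - 1 = 30 days to August 31 -> 51 left
September 2096 has 30 days -> 21 left
October 2096: 21 <= 31 -> lands on October 21

Result: 2096-10-21


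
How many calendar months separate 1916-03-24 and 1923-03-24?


From March 1916 to March 1923
7 years * 12 = 84 months = 84

84 months


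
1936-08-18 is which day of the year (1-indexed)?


Date: August 18, 1936
Days in months 1 through 7: 213
Plus 18 days in August

Day of year: 231


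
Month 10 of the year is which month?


Month 10 of 12

October


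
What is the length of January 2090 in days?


January 2090

31 days


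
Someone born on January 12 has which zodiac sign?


Date: January 12
Conventional tropical zodiac dates: Capricorn from December 22 onward; Aquarius starts January 20
January 12 falls within the Capricorn range

Capricorn


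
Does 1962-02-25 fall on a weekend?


Anchor: Jan 1, 1962. With p = 1962 - 1 = 1961: (p + p//4 - p//100 + p//400) mod 7 = (1961 + 490 - 19 + 4) mod 7 = 2436 mod 7 = 0 -> Monday (Mon=0 ... Sun=6)
Day of year: 56; offset = 55
Weekday index = (0 + 55) mod 7 = 6 -> Sunday
Weekend days: Saturday, Sunday

Yes


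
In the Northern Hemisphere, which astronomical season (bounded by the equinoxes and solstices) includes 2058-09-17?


Date: September 17
Astronomical Summer (approx.; exact equinox/solstice day varies by year): June 21 to September 21
September 17 falls within the Summer window

Summer


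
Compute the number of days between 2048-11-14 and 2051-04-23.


From 2048-11-14 to 2051-04-23
2048-11-14: days before November = 31 + 29 + 31 + 30 + 31 + 30 + 31 + 31 + 30 + 31 = 305 (2048 is a leap year); day of year = 305 + 14 = 319
2051-04-23: days before April = 31 + 28 + 31 = 90 (2051 is not a leap year); day of year = 90 + 23 = 113
Rest of 2048: 366 - 319 = 47
Full years 2049 (365), 2050 (365): 730
Total = 47 + 730 + 113 = 890

890 days


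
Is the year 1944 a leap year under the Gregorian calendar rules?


Gregorian leap year rule: divisible by 4, but not by 100, unless also by 400.
1944 is divisible by 4 but not 100 -> leap year

Yes


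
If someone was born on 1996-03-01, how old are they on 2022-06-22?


Birth: 1996-03-01
Reference: 2022-06-22
Year difference: 2022 - 1996 = 26

26 years old


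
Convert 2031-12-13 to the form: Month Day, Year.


ISO 2031-12-13 parses as year=2031, month=12, day=13
Month 12 -> December

December 13, 2031


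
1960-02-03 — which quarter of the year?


Month: February (month 2)
Q1: Jan-Mar, Q2: Apr-Jun, Q3: Jul-Sep, Q4: Oct-Dec

Q1


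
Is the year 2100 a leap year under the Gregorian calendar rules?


Gregorian leap year rule: divisible by 4, but not by 100, unless also by 400.
2100 is divisible by 100 but not 400 -> not a leap year

No


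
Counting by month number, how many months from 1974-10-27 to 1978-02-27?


From October 1974 to February 1978
4 years * 12 = 48 months, minus 8 months = 40

40 months


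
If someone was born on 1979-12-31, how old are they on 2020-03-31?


Birth: 1979-12-31
Reference: 2020-03-31
Year difference: 2020 - 1979 = 41
Birthday not yet reached in 2020, subtract 1

40 years old


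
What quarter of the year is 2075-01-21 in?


Month: January (month 1)
Q1: Jan-Mar, Q2: Apr-Jun, Q3: Jul-Sep, Q4: Oct-Dec

Q1


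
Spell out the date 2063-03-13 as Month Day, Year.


ISO 2063-03-13 parses as year=2063, month=03, day=13
Month 3 -> March

March 13, 2063


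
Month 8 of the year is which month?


Month 8 of 12

August


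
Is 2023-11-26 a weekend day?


Anchor: Jan 1, 2023. With p = 2023 - 1 = 2022: (p + p//4 - p//100 + p//400) mod 7 = (2022 + 505 - 20 + 5) mod 7 = 2512 mod 7 = 6 -> Sunday (Mon=0 ... Sun=6)
Day of year: 330; offset = 329
Weekday index = (6 + 329) mod 7 = 6 -> Sunday
Weekend days: Saturday, Sunday

Yes


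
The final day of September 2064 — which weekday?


September 2064 has 30 days
Anchor: Jan 1, 2064. With p = 2064 - 1 = 2063: (p + p//4 - p//100 + p//400) mod 7 = (2063 + 515 - 20 + 5) mod 7 = 2563 mod 7 = 1 -> Tuesday (Mon=0 ... Sun=6)
Days before September (Jan-Aug): 244; September 1 index = (1 + 244) mod 7 = 0 -> Monday
Last day offset: 30 - 1 = 29 days
Weekday index = (0 + 29) mod 7 = 1

Tuesday, September 30
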